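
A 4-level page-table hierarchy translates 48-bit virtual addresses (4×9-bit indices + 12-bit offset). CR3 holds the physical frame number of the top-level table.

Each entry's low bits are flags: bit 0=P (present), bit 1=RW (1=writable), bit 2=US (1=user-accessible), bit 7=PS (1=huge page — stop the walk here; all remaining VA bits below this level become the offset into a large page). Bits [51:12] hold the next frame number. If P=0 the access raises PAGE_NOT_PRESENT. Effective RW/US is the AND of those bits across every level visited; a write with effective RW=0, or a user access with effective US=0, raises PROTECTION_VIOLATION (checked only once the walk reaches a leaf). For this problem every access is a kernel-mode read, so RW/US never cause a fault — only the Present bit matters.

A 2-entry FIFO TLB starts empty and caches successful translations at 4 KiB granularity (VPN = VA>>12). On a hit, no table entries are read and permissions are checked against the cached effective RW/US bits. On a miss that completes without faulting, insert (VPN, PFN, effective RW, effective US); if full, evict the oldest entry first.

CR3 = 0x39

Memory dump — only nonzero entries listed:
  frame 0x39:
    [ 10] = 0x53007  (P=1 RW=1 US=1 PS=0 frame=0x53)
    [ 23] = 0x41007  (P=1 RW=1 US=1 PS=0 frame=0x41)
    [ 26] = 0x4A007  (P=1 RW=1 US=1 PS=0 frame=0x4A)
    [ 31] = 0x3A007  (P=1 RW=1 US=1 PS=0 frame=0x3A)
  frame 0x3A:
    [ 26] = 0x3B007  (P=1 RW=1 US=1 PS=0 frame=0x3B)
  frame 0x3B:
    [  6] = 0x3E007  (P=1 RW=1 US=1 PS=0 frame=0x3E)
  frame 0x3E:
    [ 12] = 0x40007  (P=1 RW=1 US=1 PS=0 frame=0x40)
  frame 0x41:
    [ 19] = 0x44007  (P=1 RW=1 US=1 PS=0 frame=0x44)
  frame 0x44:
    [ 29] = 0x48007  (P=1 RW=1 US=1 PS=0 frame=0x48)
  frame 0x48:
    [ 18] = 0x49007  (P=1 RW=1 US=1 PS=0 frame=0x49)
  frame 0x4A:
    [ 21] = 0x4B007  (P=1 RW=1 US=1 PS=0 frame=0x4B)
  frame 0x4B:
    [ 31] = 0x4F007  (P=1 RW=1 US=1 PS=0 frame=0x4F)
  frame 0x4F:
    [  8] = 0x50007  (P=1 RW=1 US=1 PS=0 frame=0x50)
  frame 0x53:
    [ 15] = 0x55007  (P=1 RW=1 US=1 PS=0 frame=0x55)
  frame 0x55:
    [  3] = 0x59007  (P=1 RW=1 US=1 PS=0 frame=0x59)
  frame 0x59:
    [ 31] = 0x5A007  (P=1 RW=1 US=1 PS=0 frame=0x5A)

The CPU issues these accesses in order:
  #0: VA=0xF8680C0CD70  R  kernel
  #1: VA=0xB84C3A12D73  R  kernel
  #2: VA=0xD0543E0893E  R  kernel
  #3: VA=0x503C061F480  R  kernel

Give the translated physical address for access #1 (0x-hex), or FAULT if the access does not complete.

Trace:
#0 VA=0xF8680C0CD70 (r,kernel):
  [0] read 0x39 idx=31: raw=0x3A007 flags P=1 W=1 U=1 S=0
  [1] read 0x3A idx=26: raw=0x3B007 flags P=1 W=1 U=1 S=0
  [2] read 0x3B idx=6: raw=0x3E007 flags P=1 W=1 U=1 S=0
  [3] read 0x3E idx=12: raw=0x40007 flags P=1 W=1 U=1 S=0
  ⇒ phys 0x40D70  [4 reads]
#1 VA=0xB84C3A12D73 (r,kernel):
  [0] read 0x39 idx=23: raw=0x41007 flags P=1 W=1 U=1 S=0
  [1] read 0x41 idx=19: raw=0x44007 flags P=1 W=1 U=1 S=0
  [2] read 0x44 idx=29: raw=0x48007 flags P=1 W=1 U=1 S=0
  [3] read 0x48 idx=18: raw=0x49007 flags P=1 W=1 U=1 S=0
  ⇒ phys 0x49D73  [4 reads]
#2 VA=0xD0543E0893E (r,kernel):
  [0] read 0x39 idx=26: raw=0x4A007 flags P=1 W=1 U=1 S=0
  [1] read 0x4A idx=21: raw=0x4B007 flags P=1 W=1 U=1 S=0
  [2] read 0x4B idx=31: raw=0x4F007 flags P=1 W=1 U=1 S=0
  [3] read 0x4F idx=8: raw=0x50007 flags P=1 W=1 U=1 S=0
  ⇒ phys 0x5093E  [4 reads]
#3 VA=0x503C061F480 (r,kernel):
  [0] read 0x39 idx=10: raw=0x53007 flags P=1 W=1 U=1 S=0
  [1] read 0x53 idx=15: raw=0x55007 flags P=1 W=1 U=1 S=0
  [2] read 0x55 idx=3: raw=0x59007 flags P=1 W=1 U=1 S=0
  [3] read 0x59 idx=31: raw=0x5A007 flags P=1 W=1 U=1 S=0
  ⇒ phys 0x5A480  [4 reads]

Access #1 PA: 0x49D73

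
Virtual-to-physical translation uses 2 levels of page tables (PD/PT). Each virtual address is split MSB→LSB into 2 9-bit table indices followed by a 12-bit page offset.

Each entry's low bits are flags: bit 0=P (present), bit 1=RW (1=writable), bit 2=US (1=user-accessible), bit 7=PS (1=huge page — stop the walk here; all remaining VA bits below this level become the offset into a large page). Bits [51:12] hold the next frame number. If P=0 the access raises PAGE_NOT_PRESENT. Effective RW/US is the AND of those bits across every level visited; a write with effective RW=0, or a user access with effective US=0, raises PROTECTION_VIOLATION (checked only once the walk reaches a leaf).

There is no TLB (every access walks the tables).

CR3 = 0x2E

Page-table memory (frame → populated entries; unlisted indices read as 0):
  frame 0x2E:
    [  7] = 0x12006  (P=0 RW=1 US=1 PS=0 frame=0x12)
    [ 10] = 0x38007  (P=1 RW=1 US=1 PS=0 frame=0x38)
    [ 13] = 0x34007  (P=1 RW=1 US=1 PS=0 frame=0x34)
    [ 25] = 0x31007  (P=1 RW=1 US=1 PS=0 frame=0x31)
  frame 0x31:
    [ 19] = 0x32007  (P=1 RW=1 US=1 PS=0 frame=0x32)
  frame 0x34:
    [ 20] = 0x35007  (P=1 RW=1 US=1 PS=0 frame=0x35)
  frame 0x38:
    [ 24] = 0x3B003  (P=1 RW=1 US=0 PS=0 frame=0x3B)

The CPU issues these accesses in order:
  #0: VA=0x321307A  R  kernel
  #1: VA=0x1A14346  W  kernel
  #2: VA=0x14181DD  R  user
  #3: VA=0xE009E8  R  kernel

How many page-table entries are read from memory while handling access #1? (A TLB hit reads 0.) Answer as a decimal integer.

Walk each access:
#0 VA=0x321307A (r,kernel):
  L0: frame=0x2E idx=25 entry=0x31007 [P=1 RW=1 US=1 PS=0]
  L1: frame=0x31 idx=19 entry=0x32007 [P=1 RW=1 US=1 PS=0]
  ⇒ phys 0x3207A  [2 reads]
#1 VA=0x1A14346 (w,kernel):
  L0: frame=0x2E idx=13 entry=0x34007 [P=1 RW=1 US=1 PS=0]
  L1: frame=0x34 idx=20 entry=0x35007 [P=1 RW=1 US=1 PS=0]
  ⇒ phys 0x35346  [2 reads]
#2 VA=0x14181DD (r,user):
  L0: frame=0x2E idx=10 entry=0x38007 [P=1 RW=1 US=1 PS=0]
  L1: frame=0x38 idx=24 entry=0x3B003 [P=1 RW=1 US=0 PS=0]
  ⇒ fault: PROTECTION_VIOLATION  — 2 lookups
#3 VA=0xE009E8 (r,kernel):
  L0: frame=0x2E idx=7 entry=0x12006 [P=0 RW=1 US=1 PS=0]
  ⇒ fault: PAGE_NOT_PRESENT  — 1 lookups

Entries read for #1: 2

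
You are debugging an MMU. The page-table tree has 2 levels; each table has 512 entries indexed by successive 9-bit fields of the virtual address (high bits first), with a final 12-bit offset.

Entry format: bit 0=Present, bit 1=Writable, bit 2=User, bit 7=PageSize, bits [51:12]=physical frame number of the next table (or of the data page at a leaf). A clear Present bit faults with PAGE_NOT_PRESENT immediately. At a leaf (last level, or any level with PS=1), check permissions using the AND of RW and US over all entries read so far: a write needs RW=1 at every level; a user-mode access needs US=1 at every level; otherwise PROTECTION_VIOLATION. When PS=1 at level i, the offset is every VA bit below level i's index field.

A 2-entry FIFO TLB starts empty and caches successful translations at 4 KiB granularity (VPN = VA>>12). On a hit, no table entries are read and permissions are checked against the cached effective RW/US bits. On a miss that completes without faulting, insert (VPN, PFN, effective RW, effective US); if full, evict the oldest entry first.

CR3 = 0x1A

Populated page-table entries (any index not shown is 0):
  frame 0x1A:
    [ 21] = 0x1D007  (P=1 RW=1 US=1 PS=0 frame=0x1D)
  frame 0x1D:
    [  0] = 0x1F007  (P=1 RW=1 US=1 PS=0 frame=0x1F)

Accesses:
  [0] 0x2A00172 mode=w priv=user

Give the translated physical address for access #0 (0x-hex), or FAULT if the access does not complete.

Walk each access:
#0 VA=0x2A00172 (w,user):
  L0: frame=0x1A idx=21 entry=0x1D007 [P=1 RW=1 US=1 PS=0]
  L1: frame=0x1D idx=0 entry=0x1F007 [P=1 RW=1 US=1 PS=0]
  ✓ 0x1F172  — 2 lookups

Access #0 PA: 0x1F172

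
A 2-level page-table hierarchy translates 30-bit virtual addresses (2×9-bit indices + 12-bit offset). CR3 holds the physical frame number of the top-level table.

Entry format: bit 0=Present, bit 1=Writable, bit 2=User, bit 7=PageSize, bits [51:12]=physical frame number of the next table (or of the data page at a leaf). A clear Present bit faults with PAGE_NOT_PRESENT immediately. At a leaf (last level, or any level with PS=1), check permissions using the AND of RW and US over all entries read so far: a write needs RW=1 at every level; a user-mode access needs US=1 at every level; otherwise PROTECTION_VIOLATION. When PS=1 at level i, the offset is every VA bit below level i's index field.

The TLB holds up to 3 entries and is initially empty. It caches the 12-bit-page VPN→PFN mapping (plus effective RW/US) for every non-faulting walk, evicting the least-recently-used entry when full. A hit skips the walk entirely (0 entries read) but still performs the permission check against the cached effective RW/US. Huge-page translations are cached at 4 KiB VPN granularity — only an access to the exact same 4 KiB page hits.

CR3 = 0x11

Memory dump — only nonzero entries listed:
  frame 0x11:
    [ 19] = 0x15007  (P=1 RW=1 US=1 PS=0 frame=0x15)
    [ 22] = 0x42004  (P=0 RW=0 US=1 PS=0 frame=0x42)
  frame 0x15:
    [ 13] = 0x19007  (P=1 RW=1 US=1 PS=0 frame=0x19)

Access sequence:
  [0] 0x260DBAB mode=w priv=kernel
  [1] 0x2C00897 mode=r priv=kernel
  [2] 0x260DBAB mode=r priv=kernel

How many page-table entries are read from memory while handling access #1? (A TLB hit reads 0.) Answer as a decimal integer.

Per-access translation:
#0 VA=0x260DBAB (w,kernel):
  L0 @0x11[19] → 0x15007  P=1,RW=1,US=1,PS=0
  L1 @0x15[13] → 0x19007  P=1,RW=1,US=1,PS=0
  → PA=0x19BAB  (2 entries read)
#1 VA=0x2C00897 (r,kernel):
  L0 @0x11[22] → 0x42004  P=0,RW=0,US=1,PS=0
  → PAGE_NOT_PRESENT  (1 entries read)
#2 VA=0x260DBAB (r,kernel):
  TLB hit vpn=0x260D → PA=0x19BAB

Entries read for #1: 1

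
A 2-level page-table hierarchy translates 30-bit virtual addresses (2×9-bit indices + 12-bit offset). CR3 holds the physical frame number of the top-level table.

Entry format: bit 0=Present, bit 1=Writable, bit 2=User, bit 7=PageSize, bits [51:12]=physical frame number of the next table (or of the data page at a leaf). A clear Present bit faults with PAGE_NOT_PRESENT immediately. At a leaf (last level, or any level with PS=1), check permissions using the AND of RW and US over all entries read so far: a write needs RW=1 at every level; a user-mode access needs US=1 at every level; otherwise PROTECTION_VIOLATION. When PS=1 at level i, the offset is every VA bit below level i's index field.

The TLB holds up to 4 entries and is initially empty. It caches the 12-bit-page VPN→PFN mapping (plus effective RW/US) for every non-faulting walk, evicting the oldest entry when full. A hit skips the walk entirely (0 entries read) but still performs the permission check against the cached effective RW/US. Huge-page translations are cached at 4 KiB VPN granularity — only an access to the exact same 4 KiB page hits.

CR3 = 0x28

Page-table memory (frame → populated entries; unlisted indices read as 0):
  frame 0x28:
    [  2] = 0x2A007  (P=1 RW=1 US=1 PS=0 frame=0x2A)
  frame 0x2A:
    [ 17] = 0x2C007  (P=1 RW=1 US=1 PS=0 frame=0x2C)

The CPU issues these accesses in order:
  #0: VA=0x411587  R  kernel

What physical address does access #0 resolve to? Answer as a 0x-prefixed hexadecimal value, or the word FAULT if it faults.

Per-access translation:
#0 VA=0x411587 (r,kernel):
  [0] read 0x28 idx=2: raw=0x2A007 flags P=1 W=1 U=1 S=0
  [1] read 0x2A idx=17: raw=0x2C007 flags P=1 W=1 U=1 S=0
  → PA=0x2C587  (2 entries read)

Access #0 PA: 0x2C587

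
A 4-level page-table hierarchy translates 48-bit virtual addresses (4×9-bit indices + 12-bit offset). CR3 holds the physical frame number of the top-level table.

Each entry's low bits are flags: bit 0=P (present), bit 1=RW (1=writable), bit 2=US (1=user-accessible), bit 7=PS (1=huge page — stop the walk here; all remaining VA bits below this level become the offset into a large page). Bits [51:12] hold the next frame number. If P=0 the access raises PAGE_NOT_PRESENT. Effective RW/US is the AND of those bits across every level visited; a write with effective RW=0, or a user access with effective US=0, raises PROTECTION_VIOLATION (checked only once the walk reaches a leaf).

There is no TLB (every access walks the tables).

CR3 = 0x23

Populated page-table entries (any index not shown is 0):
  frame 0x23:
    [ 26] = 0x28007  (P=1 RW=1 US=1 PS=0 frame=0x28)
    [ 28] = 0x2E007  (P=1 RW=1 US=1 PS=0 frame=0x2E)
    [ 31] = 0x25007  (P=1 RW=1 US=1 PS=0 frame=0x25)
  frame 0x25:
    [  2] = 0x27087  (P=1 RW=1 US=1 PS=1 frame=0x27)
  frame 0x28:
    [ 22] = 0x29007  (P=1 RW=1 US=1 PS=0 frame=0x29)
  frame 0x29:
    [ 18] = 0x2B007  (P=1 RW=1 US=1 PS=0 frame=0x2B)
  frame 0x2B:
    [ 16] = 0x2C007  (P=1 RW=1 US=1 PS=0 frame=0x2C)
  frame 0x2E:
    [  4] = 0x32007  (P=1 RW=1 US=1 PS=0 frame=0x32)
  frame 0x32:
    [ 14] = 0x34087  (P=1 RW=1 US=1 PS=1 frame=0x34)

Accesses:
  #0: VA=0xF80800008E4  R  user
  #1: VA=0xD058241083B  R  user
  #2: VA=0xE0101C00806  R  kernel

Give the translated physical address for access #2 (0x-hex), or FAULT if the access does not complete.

Trace:
#0 VA=0xF80800008E4 (r,user):
  L0 @0x23[31] → 0x25007  P=1,RW=1,US=1,PS=0
  L1 @0x25[2] → 0x27087  P=1,RW=1,US=1,PS=1
  ✓ 0x278E4 (huge @L1)  — 2 lookups
#1 VA=0xD058241083B (r,user):
  L0 @0x23[26] → 0x28007  P=1,RW=1,US=1,PS=0
  L1 @0x28[22] → 0x29007  P=1,RW=1,US=1,PS=0
  L2 @0x29[18] → 0x2B007  P=1,RW=1,US=1,PS=0
  L3 @0x2B[16] → 0x2C007  P=1,RW=1,US=1,PS=0
  ✓ 0x2C83B  — 4 lookups
#2 VA=0xE0101C00806 (r,kernel):
  L0 @0x23[28] → 0x2E007  P=1,RW=1,US=1,PS=0
  L1 @0x2E[4] → 0x32007  P=1,RW=1,US=1,PS=0
  L2 @0x32[14] → 0x34087  P=1,RW=1,US=1,PS=1
  ✓ 0x34806 (huge @L2)  — 3 lookups

Access #2 PA: 0x34806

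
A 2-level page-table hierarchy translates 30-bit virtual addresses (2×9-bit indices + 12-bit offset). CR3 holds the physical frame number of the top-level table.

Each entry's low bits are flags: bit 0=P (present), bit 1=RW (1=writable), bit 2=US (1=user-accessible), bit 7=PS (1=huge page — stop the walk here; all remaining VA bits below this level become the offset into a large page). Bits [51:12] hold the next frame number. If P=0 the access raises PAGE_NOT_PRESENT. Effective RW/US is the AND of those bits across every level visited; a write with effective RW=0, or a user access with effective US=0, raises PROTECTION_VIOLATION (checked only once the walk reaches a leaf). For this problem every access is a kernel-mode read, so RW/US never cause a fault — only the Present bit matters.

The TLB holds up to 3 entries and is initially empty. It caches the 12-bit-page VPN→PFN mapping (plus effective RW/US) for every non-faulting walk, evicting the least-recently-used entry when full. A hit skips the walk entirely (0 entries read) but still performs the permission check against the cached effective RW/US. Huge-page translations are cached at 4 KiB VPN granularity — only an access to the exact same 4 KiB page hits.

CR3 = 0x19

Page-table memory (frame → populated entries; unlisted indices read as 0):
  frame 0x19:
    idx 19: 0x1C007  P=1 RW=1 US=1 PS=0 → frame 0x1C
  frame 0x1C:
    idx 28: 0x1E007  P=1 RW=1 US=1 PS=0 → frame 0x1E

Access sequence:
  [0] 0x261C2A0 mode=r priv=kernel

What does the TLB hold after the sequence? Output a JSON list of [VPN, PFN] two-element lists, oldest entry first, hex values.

Trace:
#0 VA=0x261C2A0 (r,kernel):
  L0: frame=0x19 idx=19 entry=0x1C007 [P=1 RW=1 US=1 PS=0]
  L1: frame=0x1C idx=28 entry=0x1E007 [P=1 RW=1 US=1 PS=0]
  ⇒ phys 0x1E2A0  [2 reads]

TLB: [["0x261C", "0x1E"]]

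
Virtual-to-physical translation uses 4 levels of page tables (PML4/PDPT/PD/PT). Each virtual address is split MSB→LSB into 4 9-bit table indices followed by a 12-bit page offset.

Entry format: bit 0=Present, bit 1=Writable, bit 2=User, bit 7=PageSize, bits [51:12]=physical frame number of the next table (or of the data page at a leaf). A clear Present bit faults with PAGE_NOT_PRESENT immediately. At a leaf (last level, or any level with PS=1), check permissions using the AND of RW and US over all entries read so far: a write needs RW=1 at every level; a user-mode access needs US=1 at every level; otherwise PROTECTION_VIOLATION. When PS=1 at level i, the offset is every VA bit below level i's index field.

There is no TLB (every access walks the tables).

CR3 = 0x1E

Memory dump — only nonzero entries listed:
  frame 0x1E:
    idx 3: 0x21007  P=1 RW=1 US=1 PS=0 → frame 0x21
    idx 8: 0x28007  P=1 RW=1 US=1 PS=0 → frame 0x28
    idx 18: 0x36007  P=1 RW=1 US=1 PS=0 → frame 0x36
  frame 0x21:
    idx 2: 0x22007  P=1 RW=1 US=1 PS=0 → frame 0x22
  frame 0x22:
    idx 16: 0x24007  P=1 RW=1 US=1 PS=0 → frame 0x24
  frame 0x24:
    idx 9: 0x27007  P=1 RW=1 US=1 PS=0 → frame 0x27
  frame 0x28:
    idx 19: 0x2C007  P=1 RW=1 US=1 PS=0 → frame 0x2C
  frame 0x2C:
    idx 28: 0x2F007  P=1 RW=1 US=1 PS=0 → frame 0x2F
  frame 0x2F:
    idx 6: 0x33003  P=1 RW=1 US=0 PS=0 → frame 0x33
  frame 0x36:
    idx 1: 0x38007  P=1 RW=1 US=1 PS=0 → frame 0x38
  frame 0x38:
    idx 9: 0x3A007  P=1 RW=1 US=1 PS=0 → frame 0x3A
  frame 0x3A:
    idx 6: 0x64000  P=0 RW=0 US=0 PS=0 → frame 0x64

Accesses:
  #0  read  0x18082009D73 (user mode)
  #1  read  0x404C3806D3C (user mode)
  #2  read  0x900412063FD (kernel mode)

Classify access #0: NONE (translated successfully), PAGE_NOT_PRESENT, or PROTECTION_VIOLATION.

Walk each access:
#0 VA=0x18082009D73 (r,user):
  L0 @0x1E[3] → 0x21007  P=1,RW=1,US=1,PS=0
  L1 @0x21[2] → 0x22007  P=1,RW=1,US=1,PS=0
  L2 @0x22[16] → 0x24007  P=1,RW=1,US=1,PS=0
  L3 @0x24[9] → 0x27007  P=1,RW=1,US=1,PS=0
  ⇒ phys 0x27D73  [4 reads]
#1 VA=0x404C3806D3C (r,user):
  L0 @0x1E[8] → 0x28007  P=1,RW=1,US=1,PS=0
  L1 @0x28[19] → 0x2C007  P=1,RW=1,US=1,PS=0
  L2 @0x2C[28] → 0x2F007  P=1,RW=1,US=1,PS=0
  L3 @0x2F[6] → 0x33003  P=1,RW=1,US=0,PS=0
  → PROTECTION_VIOLATION  (4 entries read)
#2 VA=0x900412063FD (r,kernel):
  L0 @0x1E[18] → 0x36007  P=1,RW=1,US=1,PS=0
  L1 @0x36[1] → 0x38007  P=1,RW=1,US=1,PS=0
  L2 @0x38[9] → 0x3A007  P=1,RW=1,US=1,PS=0
  L3 @0x3A[6] → 0x64000  P=0,RW=0,US=0,PS=0
  → PAGE_NOT_PRESENT  (4 entries read)

Access #0 fault: NONE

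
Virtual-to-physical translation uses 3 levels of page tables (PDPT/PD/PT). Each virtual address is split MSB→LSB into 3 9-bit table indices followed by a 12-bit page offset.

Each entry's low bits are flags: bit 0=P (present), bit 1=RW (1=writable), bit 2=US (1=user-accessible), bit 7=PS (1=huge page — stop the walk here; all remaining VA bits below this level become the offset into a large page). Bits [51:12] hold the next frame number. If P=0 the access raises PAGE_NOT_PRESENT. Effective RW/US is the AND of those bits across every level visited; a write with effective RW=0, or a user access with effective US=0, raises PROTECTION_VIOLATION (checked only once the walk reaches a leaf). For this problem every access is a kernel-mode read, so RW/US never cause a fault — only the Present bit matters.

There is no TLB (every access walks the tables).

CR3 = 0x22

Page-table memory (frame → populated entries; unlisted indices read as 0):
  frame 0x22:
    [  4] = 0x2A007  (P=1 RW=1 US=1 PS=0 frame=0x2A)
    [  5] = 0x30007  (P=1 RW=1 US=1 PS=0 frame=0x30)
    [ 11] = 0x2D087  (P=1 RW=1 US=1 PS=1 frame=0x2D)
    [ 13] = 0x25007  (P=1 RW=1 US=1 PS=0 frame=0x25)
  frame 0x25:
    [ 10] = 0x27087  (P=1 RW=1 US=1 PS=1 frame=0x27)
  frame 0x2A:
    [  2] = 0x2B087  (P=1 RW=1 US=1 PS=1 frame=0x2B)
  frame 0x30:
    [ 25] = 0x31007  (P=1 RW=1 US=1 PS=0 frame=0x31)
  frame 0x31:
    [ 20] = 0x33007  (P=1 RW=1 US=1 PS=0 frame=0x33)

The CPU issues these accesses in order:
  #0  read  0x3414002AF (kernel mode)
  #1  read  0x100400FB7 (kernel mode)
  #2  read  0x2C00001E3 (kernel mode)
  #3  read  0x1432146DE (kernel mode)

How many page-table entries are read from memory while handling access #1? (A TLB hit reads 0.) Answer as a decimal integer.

Trace:
#0 VA=0x3414002AF (r,kernel):
  L0: frame=0x22 idx=13 entry=0x25007 [P=1 RW=1 US=1 PS=0]
  L1: frame=0x25 idx=10 entry=0x27087 [P=1 RW=1 US=1 PS=1]
  → PA=0x272AF (huge @L1)  (2 entries read)
#1 VA=0x100400FB7 (r,kernel):
  L0: frame=0x22 idx=4 entry=0x2A007 [P=1 RW=1 US=1 PS=0]
  L1: frame=0x2A idx=2 entry=0x2B087 [P=1 RW=1 US=1 PS=1]
  → PA=0x2BFB7 (huge @L1)  (2 entries read)
#2 VA=0x2C00001E3 (r,kernel):
  L0: frame=0x22 idx=11 entry=0x2D087 [P=1 RW=1 US=1 PS=1]
  → PA=0x2D1E3 (huge @L0)  (1 entries read)
#3 VA=0x1432146DE (r,kernel):
  L0: frame=0x22 idx=5 entry=0x30007 [P=1 RW=1 US=1 PS=0]
  L1: frame=0x30 idx=25 entry=0x31007 [P=1 RW=1 US=1 PS=0]
  L2: frame=0x31 idx=20 entry=0x33007 [P=1 RW=1 US=1 PS=0]
  → PA=0x336DE  (3 entries read)

Entries read for #1: 2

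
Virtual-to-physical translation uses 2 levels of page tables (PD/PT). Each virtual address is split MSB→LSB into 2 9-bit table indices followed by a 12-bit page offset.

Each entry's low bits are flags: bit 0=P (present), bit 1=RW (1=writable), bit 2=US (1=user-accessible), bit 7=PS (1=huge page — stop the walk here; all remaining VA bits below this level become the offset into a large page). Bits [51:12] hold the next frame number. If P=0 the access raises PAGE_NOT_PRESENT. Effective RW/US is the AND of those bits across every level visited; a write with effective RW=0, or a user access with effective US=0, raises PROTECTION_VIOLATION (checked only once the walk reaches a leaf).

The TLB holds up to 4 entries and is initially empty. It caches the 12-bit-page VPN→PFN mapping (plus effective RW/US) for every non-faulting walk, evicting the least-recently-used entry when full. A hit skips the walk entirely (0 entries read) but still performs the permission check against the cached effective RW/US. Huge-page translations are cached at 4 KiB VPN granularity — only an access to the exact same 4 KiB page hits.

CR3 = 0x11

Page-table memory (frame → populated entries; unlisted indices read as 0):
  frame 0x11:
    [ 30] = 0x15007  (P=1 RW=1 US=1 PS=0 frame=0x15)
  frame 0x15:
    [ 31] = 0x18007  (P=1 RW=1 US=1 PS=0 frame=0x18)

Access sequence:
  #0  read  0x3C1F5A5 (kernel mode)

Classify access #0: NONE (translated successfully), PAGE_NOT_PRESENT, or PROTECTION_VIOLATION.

Per-access translation:
#0 VA=0x3C1F5A5 (r,kernel):
  lvl0: tbl 0x11, slot 30 ⇒ 0x15007 (P1/RW1/US1/PS0)
  lvl1: tbl 0x15, slot 31 ⇒ 0x18007 (P1/RW1/US1/PS0)
  → PA=0x185A5  (2 entries read)

Access #0 fault: NONE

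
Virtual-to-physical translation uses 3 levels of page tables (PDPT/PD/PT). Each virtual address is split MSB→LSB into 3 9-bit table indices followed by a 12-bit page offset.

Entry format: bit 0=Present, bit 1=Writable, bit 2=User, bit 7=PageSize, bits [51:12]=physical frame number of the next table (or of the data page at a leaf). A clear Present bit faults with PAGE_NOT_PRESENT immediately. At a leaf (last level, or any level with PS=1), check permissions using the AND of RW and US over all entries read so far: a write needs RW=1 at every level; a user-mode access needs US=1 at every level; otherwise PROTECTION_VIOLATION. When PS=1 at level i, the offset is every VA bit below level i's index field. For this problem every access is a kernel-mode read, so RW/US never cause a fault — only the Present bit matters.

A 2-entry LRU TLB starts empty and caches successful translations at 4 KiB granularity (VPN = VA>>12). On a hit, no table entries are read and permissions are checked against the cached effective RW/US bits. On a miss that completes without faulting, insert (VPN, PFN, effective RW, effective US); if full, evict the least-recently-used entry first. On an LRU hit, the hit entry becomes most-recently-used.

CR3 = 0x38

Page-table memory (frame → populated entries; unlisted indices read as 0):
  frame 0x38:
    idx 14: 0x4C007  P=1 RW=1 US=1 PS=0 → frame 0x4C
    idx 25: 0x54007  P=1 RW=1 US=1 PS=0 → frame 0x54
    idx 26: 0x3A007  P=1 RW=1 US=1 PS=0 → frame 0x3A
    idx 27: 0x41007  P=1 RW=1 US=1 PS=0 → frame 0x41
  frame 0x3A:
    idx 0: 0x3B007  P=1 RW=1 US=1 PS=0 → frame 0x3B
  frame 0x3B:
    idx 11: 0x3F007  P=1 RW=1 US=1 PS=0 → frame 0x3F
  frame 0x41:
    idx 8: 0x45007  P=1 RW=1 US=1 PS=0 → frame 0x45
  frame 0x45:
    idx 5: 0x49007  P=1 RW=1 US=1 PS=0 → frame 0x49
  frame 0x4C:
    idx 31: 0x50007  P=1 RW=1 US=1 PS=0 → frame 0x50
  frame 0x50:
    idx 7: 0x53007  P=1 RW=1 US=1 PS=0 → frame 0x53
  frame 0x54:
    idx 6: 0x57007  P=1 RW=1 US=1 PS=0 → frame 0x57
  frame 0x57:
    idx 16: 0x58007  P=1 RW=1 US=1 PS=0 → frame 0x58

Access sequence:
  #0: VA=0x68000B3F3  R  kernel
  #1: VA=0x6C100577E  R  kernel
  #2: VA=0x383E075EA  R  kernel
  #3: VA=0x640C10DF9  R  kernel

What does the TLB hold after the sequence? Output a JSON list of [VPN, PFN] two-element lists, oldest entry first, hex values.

Per-access translation:
#0 VA=0x68000B3F3 (r,kernel):
  L0 @0x38[26] → 0x3A007  P=1,RW=1,US=1,PS=0
  L1 @0x3A[0] → 0x3B007  P=1,RW=1,US=1,PS=0
  L2 @0x3B[11] → 0x3F007  P=1,RW=1,US=1,PS=0
  → PA=0x3F3F3  (3 entries read)
#1 VA=0x6C100577E (r,kernel):
  L0 @0x38[27] → 0x41007  P=1,RW=1,US=1,PS=0
  L1 @0x41[8] → 0x45007  P=1,RW=1,US=1,PS=0
  L2 @0x45[5] → 0x49007  P=1,RW=1,US=1,PS=0
  → PA=0x4977E  (3 entries read)
#2 VA=0x383E075EA (r,kernel):
  L0 @0x38[14] → 0x4C007  P=1,RW=1,US=1,PS=0
  L1 @0x4C[31] → 0x50007  P=1,RW=1,US=1,PS=0
  L2 @0x50[7] → 0x53007  P=1,RW=1,US=1,PS=0
  → PA=0x535EA  (3 entries read)
#3 VA=0x640C10DF9 (r,kernel):
  L0 @0x38[25] → 0x54007  P=1,RW=1,US=1,PS=0
  L1 @0x54[6] → 0x57007  P=1,RW=1,US=1,PS=0
  L2 @0x57[16] → 0x58007  P=1,RW=1,US=1,PS=0
  → PA=0x58DF9  (3 entries read)

TLB: [["0x383E07", "0x53"], ["0x640C10", "0x58"]]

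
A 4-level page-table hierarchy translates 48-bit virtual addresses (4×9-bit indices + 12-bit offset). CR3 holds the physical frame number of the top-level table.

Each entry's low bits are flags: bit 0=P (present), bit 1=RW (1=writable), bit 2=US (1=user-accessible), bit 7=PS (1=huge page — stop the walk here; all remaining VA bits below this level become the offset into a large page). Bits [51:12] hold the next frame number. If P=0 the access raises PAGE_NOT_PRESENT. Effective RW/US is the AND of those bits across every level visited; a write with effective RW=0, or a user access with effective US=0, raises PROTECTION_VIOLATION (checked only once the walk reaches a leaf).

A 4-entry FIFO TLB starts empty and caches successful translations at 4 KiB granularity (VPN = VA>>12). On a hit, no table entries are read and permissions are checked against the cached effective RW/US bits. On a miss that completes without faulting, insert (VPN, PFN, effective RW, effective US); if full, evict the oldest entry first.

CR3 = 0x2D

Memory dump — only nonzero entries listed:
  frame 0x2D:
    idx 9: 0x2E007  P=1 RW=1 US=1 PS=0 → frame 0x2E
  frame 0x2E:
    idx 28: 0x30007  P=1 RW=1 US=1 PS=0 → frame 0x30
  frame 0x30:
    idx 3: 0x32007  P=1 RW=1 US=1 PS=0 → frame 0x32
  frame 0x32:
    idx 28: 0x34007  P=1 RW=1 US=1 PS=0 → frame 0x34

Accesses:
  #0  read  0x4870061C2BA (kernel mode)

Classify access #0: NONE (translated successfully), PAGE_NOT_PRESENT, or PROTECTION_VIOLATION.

Walk each access:
#0 VA=0x4870061C2BA (r,kernel):
  [0] read 0x2D idx=9: raw=0x2E007 flags P=1 W=1 U=1 S=0
  [1] read 0x2E idx=28: raw=0x30007 flags P=1 W=1 U=1 S=0
  [2] read 0x30 idx=3: raw=0x32007 flags P=1 W=1 U=1 S=0
  [3] read 0x32 idx=28: raw=0x34007 flags P=1 W=1 U=1 S=0
  → PA=0x342BA  (4 entries read)

Access #0 fault: NONE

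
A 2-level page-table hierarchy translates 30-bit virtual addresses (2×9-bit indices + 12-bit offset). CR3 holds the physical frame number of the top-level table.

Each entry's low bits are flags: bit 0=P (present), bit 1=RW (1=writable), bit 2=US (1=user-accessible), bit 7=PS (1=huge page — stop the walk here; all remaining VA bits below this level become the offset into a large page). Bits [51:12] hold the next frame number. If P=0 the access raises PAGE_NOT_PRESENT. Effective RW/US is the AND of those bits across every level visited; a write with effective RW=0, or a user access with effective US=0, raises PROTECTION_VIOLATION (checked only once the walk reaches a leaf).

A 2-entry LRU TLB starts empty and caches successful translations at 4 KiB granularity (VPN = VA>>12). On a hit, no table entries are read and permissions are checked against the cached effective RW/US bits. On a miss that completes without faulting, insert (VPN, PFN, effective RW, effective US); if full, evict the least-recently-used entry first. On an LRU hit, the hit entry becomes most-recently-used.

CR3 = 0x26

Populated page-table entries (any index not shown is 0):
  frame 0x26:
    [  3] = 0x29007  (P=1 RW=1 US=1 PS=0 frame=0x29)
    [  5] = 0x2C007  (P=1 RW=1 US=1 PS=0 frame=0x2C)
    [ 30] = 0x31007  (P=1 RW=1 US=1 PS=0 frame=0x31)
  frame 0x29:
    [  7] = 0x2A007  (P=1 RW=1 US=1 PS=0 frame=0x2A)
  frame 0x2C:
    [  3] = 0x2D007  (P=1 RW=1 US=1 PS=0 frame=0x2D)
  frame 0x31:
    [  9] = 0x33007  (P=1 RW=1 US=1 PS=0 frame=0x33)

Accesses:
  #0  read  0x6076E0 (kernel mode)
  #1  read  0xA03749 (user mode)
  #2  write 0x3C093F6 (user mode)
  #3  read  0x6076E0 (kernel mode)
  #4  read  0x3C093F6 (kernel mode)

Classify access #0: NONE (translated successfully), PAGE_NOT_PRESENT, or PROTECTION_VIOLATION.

Walk each access:
#0 VA=0x6076E0 (r,kernel):
  L0 @0x26[3] → 0x29007  P=1,RW=1,US=1,PS=0
  L1 @0x29[7] → 0x2A007  P=1,RW=1,US=1,PS=0
  ⇒ phys 0x2A6E0  [2 reads]
#1 VA=0xA03749 (r,user):
  L0 @0x26[5] → 0x2C007  P=1,RW=1,US=1,PS=0
  L1 @0x2C[3] → 0x2D007  P=1,RW=1,US=1,PS=0
  ⇒ phys 0x2D749  [2 reads]
#2 VA=0x3C093F6 (w,user):
  L0 @0x26[30] → 0x31007  P=1,RW=1,US=1,PS=0
  L1 @0x31[9] → 0x33007  P=1,RW=1,US=1,PS=0
  ⇒ phys 0x333F6  [2 reads]
#3 VA=0x6076E0 (r,kernel):
  L0 @0x26[3] → 0x29007  P=1,RW=1,US=1,PS=0
  L1 @0x29[7] → 0x2A007  P=1,RW=1,US=1,PS=0
  ⇒ phys 0x2A6E0  [2 reads]
#4 VA=0x3C093F6 (r,kernel):
  TLB hit vpn=0x3C09 → PA=0x333F6

Access #0 fault: NONE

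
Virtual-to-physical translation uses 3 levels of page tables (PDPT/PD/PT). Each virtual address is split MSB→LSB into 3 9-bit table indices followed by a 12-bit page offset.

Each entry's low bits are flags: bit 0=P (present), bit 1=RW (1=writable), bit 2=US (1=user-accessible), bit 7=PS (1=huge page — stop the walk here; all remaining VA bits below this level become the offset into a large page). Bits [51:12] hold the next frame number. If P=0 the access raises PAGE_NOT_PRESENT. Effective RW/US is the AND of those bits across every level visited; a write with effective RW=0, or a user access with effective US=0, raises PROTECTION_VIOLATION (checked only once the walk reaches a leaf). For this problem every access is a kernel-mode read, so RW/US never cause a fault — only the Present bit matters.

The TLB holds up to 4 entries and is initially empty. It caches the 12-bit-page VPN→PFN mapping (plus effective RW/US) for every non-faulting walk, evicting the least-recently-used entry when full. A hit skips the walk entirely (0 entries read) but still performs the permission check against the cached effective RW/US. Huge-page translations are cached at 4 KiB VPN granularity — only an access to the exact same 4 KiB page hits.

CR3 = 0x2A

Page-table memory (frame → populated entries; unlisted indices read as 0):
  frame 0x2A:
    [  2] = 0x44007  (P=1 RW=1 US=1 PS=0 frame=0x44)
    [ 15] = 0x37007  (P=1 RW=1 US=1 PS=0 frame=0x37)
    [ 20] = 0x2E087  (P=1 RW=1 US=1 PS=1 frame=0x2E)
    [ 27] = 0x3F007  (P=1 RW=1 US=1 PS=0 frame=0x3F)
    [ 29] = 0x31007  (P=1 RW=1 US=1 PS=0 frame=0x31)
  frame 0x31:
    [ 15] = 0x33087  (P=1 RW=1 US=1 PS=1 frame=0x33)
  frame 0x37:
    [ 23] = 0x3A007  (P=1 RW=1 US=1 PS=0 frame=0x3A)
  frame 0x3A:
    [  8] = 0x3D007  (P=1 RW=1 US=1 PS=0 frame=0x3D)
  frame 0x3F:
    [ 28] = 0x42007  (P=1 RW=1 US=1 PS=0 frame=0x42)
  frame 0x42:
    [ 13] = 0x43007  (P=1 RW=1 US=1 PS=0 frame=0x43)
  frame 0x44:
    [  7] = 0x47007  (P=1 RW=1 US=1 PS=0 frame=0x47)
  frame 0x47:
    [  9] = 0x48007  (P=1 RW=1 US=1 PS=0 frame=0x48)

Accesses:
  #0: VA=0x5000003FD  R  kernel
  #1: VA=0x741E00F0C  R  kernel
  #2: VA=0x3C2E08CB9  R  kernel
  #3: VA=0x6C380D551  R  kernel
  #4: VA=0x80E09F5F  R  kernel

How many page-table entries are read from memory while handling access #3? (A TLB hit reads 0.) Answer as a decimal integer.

Per-access translation:
#0 VA=0x5000003FD (r,kernel):
  L0: frame=0x2A idx=20 entry=0x2E087 [P=1 RW=1 US=1 PS=1]
  → PA=0x2E3FD (huge @L0)  (1 entries read)
#1 VA=0x741E00F0C (r,kernel):
  L0: frame=0x2A idx=29 entry=0x31007 [P=1 RW=1 US=1 PS=0]
  L1: frame=0x31 idx=15 entry=0x33087 [P=1 RW=1 US=1 PS=1]
  → PA=0x33F0C (huge @L1)  (2 entries read)
#2 VA=0x3C2E08CB9 (r,kernel):
  L0: frame=0x2A idx=15 entry=0x37007 [P=1 RW=1 US=1 PS=0]
  L1: frame=0x37 idx=23 entry=0x3A007 [P=1 RW=1 US=1 PS=0]
  L2: frame=0x3A idx=8 entry=0x3D007 [P=1 RW=1 US=1 PS=0]
  → PA=0x3DCB9  (3 entries read)
#3 VA=0x6C380D551 (r,kernel):
  L0: frame=0x2A idx=27 entry=0x3F007 [P=1 RW=1 US=1 PS=0]
  L1: frame=0x3F idx=28 entry=0x42007 [P=1 RW=1 US=1 PS=0]
  L2: frame=0x42 idx=13 entry=0x43007 [P=1 RW=1 US=1 PS=0]
  → PA=0x43551  (3 entries read)
#4 VA=0x80E09F5F (r,kernel):
  L0: frame=0x2A idx=2 entry=0x44007 [P=1 RW=1 US=1 PS=0]
  L1: frame=0x44 idx=7 entry=0x47007 [P=1 RW=1 US=1 PS=0]
  L2: frame=0x47 idx=9 entry=0x48007 [P=1 RW=1 US=1 PS=0]
  → PA=0x48F5F  (3 entries read)

Entries read for #3: 3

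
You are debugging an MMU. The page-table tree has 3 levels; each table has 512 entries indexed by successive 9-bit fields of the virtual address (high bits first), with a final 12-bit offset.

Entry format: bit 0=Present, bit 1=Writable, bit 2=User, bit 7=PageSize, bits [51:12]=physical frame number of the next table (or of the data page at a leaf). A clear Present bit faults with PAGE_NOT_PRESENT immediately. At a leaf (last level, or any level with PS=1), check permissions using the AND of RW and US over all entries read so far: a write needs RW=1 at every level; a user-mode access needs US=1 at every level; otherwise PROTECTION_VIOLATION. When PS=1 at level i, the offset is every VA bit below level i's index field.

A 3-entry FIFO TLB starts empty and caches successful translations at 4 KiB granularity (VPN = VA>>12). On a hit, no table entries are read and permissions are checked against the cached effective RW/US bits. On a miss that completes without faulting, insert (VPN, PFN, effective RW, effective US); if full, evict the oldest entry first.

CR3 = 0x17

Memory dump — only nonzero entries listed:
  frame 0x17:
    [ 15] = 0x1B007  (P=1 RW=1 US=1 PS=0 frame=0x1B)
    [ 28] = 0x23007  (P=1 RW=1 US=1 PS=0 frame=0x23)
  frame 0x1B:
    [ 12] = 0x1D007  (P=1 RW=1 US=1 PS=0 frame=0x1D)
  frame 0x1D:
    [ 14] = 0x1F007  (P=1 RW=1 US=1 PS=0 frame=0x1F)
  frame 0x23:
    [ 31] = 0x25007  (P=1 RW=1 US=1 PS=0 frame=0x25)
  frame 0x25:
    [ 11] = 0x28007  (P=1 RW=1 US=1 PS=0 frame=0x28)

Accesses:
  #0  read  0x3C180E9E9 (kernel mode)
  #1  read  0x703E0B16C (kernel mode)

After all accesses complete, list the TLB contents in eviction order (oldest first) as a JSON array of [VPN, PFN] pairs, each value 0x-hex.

Per-access translation:
#0 VA=0x3C180E9E9 (r,kernel):
  L0 @0x17[15] → 0x1B007  P=1,RW=1,US=1,PS=0
  L1 @0x1B[12] → 0x1D007  P=1,RW=1,US=1,PS=0
  L2 @0x1D[14] → 0x1F007  P=1,RW=1,US=1,PS=0
  → PA=0x1F9E9  (3 entries read)
#1 VA=0x703E0B16C (r,kernel):
  L0 @0x17[28] → 0x23007  P=1,RW=1,US=1,PS=0
  L1 @0x23[31] → 0x25007  P=1,RW=1,US=1,PS=0
  L2 @0x25[11] → 0x28007  P=1,RW=1,US=1,PS=0
  → PA=0x2816C  (3 entries read)

TLB: [["0x3C180E", "0x1F"], ["0x703E0B", "0x28"]]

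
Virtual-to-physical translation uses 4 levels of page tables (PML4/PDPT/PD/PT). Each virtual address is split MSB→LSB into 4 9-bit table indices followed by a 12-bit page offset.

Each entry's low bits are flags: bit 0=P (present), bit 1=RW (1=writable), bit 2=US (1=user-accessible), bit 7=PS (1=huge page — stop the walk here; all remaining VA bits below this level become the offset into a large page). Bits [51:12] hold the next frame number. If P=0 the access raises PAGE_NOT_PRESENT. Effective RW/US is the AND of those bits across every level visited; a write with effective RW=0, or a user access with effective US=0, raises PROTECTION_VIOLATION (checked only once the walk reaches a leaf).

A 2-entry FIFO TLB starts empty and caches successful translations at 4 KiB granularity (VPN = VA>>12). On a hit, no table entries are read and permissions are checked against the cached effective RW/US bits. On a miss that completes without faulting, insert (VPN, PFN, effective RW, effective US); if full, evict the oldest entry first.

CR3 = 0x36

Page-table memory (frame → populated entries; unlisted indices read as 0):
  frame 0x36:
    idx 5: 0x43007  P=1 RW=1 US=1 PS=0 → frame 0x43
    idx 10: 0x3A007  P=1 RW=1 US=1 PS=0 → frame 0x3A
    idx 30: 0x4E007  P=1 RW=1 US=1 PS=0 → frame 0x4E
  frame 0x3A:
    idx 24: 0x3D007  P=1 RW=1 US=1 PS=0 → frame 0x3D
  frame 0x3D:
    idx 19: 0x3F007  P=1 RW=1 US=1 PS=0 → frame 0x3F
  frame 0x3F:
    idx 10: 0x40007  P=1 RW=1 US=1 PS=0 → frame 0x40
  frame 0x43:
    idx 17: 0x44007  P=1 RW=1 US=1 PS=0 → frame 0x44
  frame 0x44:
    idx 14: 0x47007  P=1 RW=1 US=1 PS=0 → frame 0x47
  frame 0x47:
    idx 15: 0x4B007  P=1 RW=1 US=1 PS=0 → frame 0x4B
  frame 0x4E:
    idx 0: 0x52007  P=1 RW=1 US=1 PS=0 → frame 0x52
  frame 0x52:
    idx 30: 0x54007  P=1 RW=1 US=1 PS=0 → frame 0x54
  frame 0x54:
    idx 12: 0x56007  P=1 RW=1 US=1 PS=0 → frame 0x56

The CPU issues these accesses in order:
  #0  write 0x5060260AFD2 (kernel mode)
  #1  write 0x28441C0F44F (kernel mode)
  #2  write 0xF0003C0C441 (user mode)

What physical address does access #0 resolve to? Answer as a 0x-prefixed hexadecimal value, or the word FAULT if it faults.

Walk each access:
#0 VA=0x5060260AFD2 (w,kernel):
  L0 @0x36[10] → 0x3A007  P=1,RW=1,US=1,PS=0
  L1 @0x3A[24] → 0x3D007  P=1,RW=1,US=1,PS=0
  L2 @0x3D[19] → 0x3F007  P=1,RW=1,US=1,PS=0
  L3 @0x3F[10] → 0x40007  P=1,RW=1,US=1,PS=0
  → PA=0x40FD2  (4 entries read)
#1 VA=0x28441C0F44F (w,kernel):
  L0 @0x36[5] → 0x43007  P=1,RW=1,US=1,PS=0
  L1 @0x43[17] → 0x44007  P=1,RW=1,US=1,PS=0
  L2 @0x44[14] → 0x47007  P=1,RW=1,US=1,PS=0
  L3 @0x47[15] → 0x4B007  P=1,RW=1,US=1,PS=0
  → PA=0x4B44F  (4 entries read)
#2 VA=0xF0003C0C441 (w,user):
  L0 @0x36[30] → 0x4E007  P=1,RW=1,US=1,PS=0
  L1 @0x4E[0] → 0x52007  P=1,RW=1,US=1,PS=0
  L2 @0x52[30] → 0x54007  P=1,RW=1,US=1,PS=0
  L3 @0x54[12] → 0x56007  P=1,RW=1,US=1,PS=0
  → PA=0x56441  (4 entries read)

Access #0 PA: 0x40FD2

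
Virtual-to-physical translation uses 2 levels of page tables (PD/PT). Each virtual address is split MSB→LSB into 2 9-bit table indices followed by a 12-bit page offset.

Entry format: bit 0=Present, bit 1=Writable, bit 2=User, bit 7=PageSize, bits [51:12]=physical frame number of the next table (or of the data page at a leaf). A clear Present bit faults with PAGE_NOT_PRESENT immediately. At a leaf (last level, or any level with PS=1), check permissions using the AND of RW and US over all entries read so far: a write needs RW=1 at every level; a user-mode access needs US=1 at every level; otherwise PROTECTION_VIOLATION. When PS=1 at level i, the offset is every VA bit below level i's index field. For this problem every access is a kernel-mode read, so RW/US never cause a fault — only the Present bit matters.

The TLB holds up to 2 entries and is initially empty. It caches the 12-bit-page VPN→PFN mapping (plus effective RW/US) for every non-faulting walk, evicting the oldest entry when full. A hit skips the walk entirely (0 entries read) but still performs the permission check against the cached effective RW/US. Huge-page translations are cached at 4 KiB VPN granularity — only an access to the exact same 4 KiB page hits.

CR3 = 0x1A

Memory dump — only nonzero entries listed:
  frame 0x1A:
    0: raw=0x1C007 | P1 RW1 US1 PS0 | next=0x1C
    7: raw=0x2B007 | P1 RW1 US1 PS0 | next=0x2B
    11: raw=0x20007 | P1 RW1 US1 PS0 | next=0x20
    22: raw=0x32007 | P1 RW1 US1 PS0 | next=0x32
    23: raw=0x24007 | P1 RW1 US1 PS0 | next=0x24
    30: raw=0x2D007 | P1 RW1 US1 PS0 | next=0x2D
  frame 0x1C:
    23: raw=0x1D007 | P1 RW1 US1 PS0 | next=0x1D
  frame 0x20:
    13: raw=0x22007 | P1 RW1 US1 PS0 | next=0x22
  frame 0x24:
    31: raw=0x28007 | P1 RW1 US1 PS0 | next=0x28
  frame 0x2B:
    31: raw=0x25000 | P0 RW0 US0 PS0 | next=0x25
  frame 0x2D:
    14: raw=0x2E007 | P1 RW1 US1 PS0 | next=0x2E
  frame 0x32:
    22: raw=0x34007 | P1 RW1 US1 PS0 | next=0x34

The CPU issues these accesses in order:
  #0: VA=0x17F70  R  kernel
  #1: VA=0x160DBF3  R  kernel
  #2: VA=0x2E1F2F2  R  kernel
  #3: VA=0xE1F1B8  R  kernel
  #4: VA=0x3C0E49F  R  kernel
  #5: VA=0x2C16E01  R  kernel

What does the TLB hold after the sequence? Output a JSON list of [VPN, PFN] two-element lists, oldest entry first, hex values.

Walk each access:
#0 VA=0x17F70 (r,kernel):
  L0: frame=0x1A idx=0 entry=0x1C007 [P=1 RW=1 US=1 PS=0]
  L1: frame=0x1C idx=23 entry=0x1D007 [P=1 RW=1 US=1 PS=0]
  ✓ 0x1DF70  — 2 lookups
#1 VA=0x160DBF3 (r,kernel):
  L0: frame=0x1A idx=11 entry=0x20007 [P=1 RW=1 US=1 PS=0]
  L1: frame=0x20 idx=13 entry=0x22007 [P=1 RW=1 US=1 PS=0]
  ✓ 0x22BF3  — 2 lookups
#2 VA=0x2E1F2F2 (r,kernel):
  L0: frame=0x1A idx=23 entry=0x24007 [P=1 RW=1 US=1 PS=0]
  L1: frame=0x24 idx=31 entry=0x28007 [P=1 RW=1 US=1 PS=0]
  ✓ 0x282F2  — 2 lookups
#3 VA=0xE1F1B8 (r,kernel):
  L0: frame=0x1A idx=7 entry=0x2B007 [P=1 RW=1 US=1 PS=0]
  L1: frame=0x2B idx=31 entry=0x25000 [P=0 RW=0 US=0 PS=0]
  ✗ PAGE_NOT_PRESENT  [2 reads]
#4 VA=0x3C0E49F (r,kernel):
  L0: frame=0x1A idx=30 entry=0x2D007 [P=1 RW=1 US=1 PS=0]
  L1: frame=0x2D idx=14 entry=0x2E007 [P=1 RW=1 US=1 PS=0]
  ✓ 0x2E49F  — 2 lookups
#5 VA=0x2C16E01 (r,kernel):
  L0: frame=0x1A idx=22 entry=0x32007 [P=1 RW=1 US=1 PS=0]
  L1: frame=0x32 idx=22 entry=0x34007 [P=1 RW=1 US=1 PS=0]
  ✓ 0x34E01  — 2 lookups

TLB: [["0x3C0E", "0x2E"], ["0x2C16", "0x34"]]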